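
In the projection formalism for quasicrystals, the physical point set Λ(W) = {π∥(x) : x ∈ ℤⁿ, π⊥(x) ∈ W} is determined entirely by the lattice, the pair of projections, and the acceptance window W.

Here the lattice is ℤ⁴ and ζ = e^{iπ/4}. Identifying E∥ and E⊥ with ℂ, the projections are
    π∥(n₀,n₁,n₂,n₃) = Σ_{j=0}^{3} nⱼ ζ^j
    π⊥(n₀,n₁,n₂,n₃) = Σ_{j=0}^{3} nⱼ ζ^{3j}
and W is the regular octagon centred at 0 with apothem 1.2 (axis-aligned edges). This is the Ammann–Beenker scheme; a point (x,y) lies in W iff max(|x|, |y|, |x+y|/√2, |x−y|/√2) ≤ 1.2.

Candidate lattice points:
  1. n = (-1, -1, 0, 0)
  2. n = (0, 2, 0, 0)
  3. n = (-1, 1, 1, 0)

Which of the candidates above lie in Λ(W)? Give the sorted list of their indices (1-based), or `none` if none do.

Internal map: ζ^{3j} for j=0..3 gives (1,0), (−√2/2,√2/2), (0,−1), (√2/2,√2/2).
candidate 1: n = (-1, -1, 0, 0) → π⊥ ≈ (-0.29289, -0.70711); max(|x|,|y|,|x±y|/√2) = 0.70711 ≤ 1.2 ⇒ ∈ W
candidate 2: n = (0, 2, 0, 0) → π⊥ ≈ (-1.41421, +1.41421); max(|x|,|y|,|x±y|/√2) = 2.00000 > 1.2 ⇒ ∉ W
candidate 3: n = (-1, 1, 1, 0) → π⊥ ≈ (-1.70711, -0.29289); max(|x|,|y|,|x±y|/√2) = 1.70711 > 1.2 ⇒ ∉ W

1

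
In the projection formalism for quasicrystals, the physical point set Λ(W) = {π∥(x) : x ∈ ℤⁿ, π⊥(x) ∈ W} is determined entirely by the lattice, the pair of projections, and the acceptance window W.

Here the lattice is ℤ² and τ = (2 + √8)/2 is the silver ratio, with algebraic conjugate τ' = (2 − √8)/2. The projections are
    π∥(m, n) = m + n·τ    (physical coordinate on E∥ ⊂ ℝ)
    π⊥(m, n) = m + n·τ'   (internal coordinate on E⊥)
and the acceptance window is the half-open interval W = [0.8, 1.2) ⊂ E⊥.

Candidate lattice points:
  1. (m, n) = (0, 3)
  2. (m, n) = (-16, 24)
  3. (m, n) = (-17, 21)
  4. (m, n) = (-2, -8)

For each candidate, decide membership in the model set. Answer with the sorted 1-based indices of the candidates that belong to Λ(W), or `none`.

none

Compute τ' = (2−√8)/2 = -0.414214, so π⊥(m,n) = m -0.414214·n.
#1 (0,3): internal coord 0 + (3)·τ' = -1.242641; -1.242641 ∉ [0.8, 1.2) → out
#2 (-16,24): internal coord -16 + (24)·τ' = -25.941125; -25.941125 ∉ [0.8, 1.2) → out
#3 (-17,21): internal coord -17 + (21)·τ' = -25.698485; -25.698485 ∉ [0.8, 1.2) → out
#4 (-2,-8): internal coord -2 + (-8)·τ' = +1.313708; +1.313708 ∉ [0.8, 1.2) → out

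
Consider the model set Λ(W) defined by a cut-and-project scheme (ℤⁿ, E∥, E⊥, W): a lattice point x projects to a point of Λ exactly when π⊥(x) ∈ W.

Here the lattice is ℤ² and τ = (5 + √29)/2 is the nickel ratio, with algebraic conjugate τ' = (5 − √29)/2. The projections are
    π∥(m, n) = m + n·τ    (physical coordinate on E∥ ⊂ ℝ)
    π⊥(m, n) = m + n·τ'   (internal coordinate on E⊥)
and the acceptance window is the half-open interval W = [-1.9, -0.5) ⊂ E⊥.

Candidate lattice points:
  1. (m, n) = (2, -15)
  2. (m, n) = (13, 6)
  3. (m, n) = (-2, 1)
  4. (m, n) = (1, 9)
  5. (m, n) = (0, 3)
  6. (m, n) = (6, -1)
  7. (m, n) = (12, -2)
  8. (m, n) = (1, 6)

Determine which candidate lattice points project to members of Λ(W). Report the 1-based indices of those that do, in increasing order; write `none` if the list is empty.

4, 5

Numerically τ ≈ 5.19258 and τ' = −1/τ ≈ -0.19258.
#1 (2,-15): internal coord 2 + (-15)·τ' = +4.88874; +4.88874 ∉ [-1.9, -0.5) → out
#2 (13,6): internal coord 13 + (6)·τ' = +11.84451; +11.84451 ∉ [-1.9, -0.5) → out
#3 (-2,1): internal coord -2 + (1)·τ' = -2.19258; -2.19258 ∉ [-1.9, -0.5) → out
#4 (1,9): internal coord 1 + (9)·τ' = -0.73324; -0.73324 ∈ [-1.9, -0.5) → IN Λ
#5 (0,3): internal coord 0 + (3)·τ' = -0.57775; -0.57775 ∈ [-1.9, -0.5) → IN Λ
#6 (6,-1): internal coord 6 + (-1)·τ' = +6.19258; +6.19258 ∉ [-1.9, -0.5) → out
#7 (12,-2): internal coord 12 + (-2)·τ' = +12.38516; +12.38516 ∉ [-1.9, -0.5) → out
#8 (1,6): internal coord 1 + (6)·τ' = -0.15549; -0.15549 ∉ [-1.9, -0.5) → out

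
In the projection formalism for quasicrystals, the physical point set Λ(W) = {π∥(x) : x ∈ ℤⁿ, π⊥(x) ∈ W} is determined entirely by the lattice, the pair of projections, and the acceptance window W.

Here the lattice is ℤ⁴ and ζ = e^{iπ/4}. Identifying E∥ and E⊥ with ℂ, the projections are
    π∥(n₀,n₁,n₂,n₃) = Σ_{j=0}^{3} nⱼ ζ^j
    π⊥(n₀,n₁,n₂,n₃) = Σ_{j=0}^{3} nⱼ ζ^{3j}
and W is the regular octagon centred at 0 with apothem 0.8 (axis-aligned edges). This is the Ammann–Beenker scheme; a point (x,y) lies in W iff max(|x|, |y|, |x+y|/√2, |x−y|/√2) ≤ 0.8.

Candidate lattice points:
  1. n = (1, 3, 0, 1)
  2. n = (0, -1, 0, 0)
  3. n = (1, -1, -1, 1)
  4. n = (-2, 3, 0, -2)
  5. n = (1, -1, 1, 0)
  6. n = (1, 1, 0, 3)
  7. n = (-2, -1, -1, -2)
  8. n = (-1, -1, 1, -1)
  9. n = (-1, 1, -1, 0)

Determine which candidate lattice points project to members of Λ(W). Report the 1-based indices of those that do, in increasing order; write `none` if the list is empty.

π⊥(n) = n₀ + n₁ζ³ + n₂ζ⁶ + n₃ζ⁹ where ζ = e^{iπ/4}.
#1 (1, 3, 0, 1): internal (-0.41421, 2.82843); octagon support 2.82843 vs apothem 0.8 → ∉ W
#2 (0, -1, 0, 0): internal (0.70711, -0.70711); octagon support 1.00000 vs apothem 0.8 → ∉ W
#3 (1, -1, -1, 1): internal (2.41421, 1.00000); octagon support 2.41421 vs apothem 0.8 → ∉ W
#4 (-2, 3, 0, -2): internal (-5.53553, 0.70711); octagon support 5.53553 vs apothem 0.8 → ∉ W
#5 (1, -1, 1, 0): internal (1.70711, -1.70711); octagon support 2.41421 vs apothem 0.8 → ∉ W
#6 (1, 1, 0, 3): internal (2.41421, 2.82843); octagon support 3.70711 vs apothem 0.8 → ∉ W
#7 (-2, -1, -1, -2): internal (-2.70711, -1.12132); octagon support 2.70711 vs apothem 0.8 → ∉ W
#8 (-1, -1, 1, -1): internal (-1.00000, -2.41421); octagon support 2.41421 vs apothem 0.8 → ∉ W
#9 (-1, 1, -1, 0): internal (-1.70711, 1.70711); octagon support 2.41421 vs apothem 0.8 → ∉ W

none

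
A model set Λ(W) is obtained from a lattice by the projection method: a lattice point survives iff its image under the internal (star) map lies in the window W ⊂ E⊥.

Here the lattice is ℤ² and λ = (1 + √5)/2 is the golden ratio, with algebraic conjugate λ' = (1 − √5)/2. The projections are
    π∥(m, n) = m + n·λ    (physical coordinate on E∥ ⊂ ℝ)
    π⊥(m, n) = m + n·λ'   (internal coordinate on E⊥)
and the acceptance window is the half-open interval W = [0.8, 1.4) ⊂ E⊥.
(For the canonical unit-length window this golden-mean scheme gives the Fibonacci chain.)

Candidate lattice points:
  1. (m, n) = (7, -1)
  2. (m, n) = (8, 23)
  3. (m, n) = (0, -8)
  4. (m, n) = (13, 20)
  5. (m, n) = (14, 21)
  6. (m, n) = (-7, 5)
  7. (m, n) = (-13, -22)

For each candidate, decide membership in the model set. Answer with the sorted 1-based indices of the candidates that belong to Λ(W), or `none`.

λ' = (1−√5)/2 ≈ -0.61803.
candidate 1: (m,n)=(7,-1) → π∥ = 7-1·λ ≈ 5.38197, π⊥ = 7-1·λ' ≈ 7.61803 ∉ [0.8, 1.4) ⇒ out
candidate 2: (m,n)=(8,23) → π∥ = 8+23·λ ≈ 45.21478, π⊥ = 8+23·λ' ≈ -6.21478 ∉ [0.8, 1.4) ⇒ out
candidate 3: (m,n)=(0,-8) → π∥ = 0-8·λ ≈ -12.94427, π⊥ = 0-8·λ' ≈ 4.94427 ∉ [0.8, 1.4) ⇒ out
candidate 4: (m,n)=(13,20) → π∥ = 13+20·λ ≈ 45.36068, π⊥ = 13+20·λ' ≈ 0.63932 ∉ [0.8, 1.4) ⇒ out
candidate 5: (m,n)=(14,21) → π∥ = 14+21·λ ≈ 47.97871, π⊥ = 14+21·λ' ≈ 1.02129 ∈ [0.8, 1.4) ⇒ IN Λ
candidate 6: (m,n)=(-7,5) → π∥ = -7+5·λ ≈ 1.09017, π⊥ = -7+5·λ' ≈ -10.09017 ∉ [0.8, 1.4) ⇒ out
candidate 7: (m,n)=(-13,-22) → π∥ = -13-22·λ ≈ -48.59675, π⊥ = -13-22·λ' ≈ 0.59675 ∉ [0.8, 1.4) ⇒ out

5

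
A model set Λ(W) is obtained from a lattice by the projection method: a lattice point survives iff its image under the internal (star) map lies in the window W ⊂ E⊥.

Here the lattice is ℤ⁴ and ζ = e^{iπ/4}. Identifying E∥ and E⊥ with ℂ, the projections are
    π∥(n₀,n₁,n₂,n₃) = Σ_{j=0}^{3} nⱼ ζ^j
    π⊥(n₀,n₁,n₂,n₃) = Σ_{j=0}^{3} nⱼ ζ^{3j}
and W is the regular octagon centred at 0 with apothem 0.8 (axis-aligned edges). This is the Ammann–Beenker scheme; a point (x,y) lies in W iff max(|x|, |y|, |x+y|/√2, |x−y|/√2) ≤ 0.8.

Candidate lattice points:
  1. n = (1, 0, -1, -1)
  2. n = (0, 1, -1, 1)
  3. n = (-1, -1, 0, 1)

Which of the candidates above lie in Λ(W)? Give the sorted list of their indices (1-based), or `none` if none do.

1, 3

π⊥(n) = n₀ + n₁ζ³ + n₂ζ⁶ + n₃ζ⁹ where ζ = e^{iπ/4}.
candidate 1: n = (1, 0, -1, -1) → π⊥ ≈ (+0.29289, +0.29289); max(|x|,|y|,|x±y|/√2) = 0.41421 ≤ 0.8 ⇒ ∈ W
candidate 2: n = (0, 1, -1, 1) → π⊥ ≈ (+0.00000, +2.41421); max(|x|,|y|,|x±y|/√2) = 2.41421 > 0.8 ⇒ ∉ W
candidate 3: n = (-1, -1, 0, 1) → π⊥ ≈ (+0.41421, +0.00000); max(|x|,|y|,|x±y|/√2) = 0.41421 ≤ 0.8 ⇒ ∈ W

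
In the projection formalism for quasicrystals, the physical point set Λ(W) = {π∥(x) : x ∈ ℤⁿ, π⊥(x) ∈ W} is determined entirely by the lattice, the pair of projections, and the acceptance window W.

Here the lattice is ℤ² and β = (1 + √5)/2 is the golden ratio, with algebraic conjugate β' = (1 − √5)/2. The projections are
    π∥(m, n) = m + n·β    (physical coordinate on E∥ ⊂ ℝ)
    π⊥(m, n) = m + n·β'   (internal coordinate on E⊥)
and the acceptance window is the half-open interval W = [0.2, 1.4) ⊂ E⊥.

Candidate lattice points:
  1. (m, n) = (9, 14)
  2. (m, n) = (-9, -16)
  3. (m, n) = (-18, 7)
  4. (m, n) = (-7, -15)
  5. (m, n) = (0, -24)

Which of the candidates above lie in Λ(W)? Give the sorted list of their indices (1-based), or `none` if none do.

1, 2

Compute β' = (1−√5)/2 = -0.6180, so π⊥(m,n) = m -0.6180·n.
#1 (9,14): internal coord 9 + (14)·β' = +0.3475; +0.3475 ∈ [0.2, 1.4) → IN Λ
#2 (-9,-16): internal coord -9 + (-16)·β' = +0.8885; +0.8885 ∈ [0.2, 1.4) → IN Λ
#3 (-18,7): internal coord -18 + (7)·β' = -22.3262; -22.3262 ∉ [0.2, 1.4) → out
#4 (-7,-15): internal coord -7 + (-15)·β' = +2.2705; +2.2705 ∉ [0.2, 1.4) → out
#5 (0,-24): internal coord 0 + (-24)·β' = +14.8328; +14.8328 ∉ [0.2, 1.4) → out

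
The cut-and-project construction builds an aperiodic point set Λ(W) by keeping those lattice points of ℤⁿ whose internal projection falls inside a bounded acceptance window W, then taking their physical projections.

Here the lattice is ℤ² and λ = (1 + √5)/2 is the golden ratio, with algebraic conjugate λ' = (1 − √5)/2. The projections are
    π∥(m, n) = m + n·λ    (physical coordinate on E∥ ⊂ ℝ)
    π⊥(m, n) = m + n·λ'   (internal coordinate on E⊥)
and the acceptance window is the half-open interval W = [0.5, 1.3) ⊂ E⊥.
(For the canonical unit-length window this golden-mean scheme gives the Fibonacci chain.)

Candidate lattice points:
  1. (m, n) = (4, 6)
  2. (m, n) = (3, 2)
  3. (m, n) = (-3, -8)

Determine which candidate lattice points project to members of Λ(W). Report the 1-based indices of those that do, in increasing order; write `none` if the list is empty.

none

λ' = (1−√5)/2 ≈ -0.618034.
[1] lift (4,6): star map gives 0.291796; window check 0.5 ≤ 0.291796 < 1.3 is false → out
[2] lift (3,2): star map gives 1.763932; window check 0.5 ≤ 1.763932 < 1.3 is false → out
[3] lift (-3,-8): star map gives 1.944272; window check 0.5 ≤ 1.944272 < 1.3 is false → out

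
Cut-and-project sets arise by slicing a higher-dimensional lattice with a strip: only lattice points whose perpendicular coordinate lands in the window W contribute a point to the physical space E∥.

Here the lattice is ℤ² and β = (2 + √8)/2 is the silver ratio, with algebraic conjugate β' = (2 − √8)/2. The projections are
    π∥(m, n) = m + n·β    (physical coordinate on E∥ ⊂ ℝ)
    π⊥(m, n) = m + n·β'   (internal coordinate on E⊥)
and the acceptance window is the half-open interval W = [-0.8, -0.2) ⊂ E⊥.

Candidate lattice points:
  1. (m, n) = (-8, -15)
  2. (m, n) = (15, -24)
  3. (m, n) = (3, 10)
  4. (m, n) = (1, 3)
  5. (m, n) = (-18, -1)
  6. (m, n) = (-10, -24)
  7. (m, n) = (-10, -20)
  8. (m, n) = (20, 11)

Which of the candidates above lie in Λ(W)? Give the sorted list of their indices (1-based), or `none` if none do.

4

β' = (2−√8)/2 ≈ -0.41421.
candidate 1: (m,n)=(-8,-15) → π∥ = -8-15·β ≈ -44.21320, π⊥ = -8-15·β' ≈ -1.78680 ∉ [-0.8, -0.2) ⇒ out
candidate 2: (m,n)=(15,-24) → π∥ = 15-24·β ≈ -42.94113, π⊥ = 15-24·β' ≈ 24.94113 ∉ [-0.8, -0.2) ⇒ out
candidate 3: (m,n)=(3,10) → π∥ = 3+10·β ≈ 27.14214, π⊥ = 3+10·β' ≈ -1.14214 ∉ [-0.8, -0.2) ⇒ out
candidate 4: (m,n)=(1,3) → π∥ = 1+3·β ≈ 8.24264, π⊥ = 1+3·β' ≈ -0.24264 ∈ [-0.8, -0.2) ⇒ IN Λ
candidate 5: (m,n)=(-18,-1) → π∥ = -18-1·β ≈ -20.41421, π⊥ = -18-1·β' ≈ -17.58579 ∉ [-0.8, -0.2) ⇒ out
candidate 6: (m,n)=(-10,-24) → π∥ = -10-24·β ≈ -67.94113, π⊥ = -10-24·β' ≈ -0.05887 ∉ [-0.8, -0.2) ⇒ out
candidate 7: (m,n)=(-10,-20) → π∥ = -10-20·β ≈ -58.28427, π⊥ = -10-20·β' ≈ -1.71573 ∉ [-0.8, -0.2) ⇒ out
candidate 8: (m,n)=(20,11) → π∥ = 20+11·β ≈ 46.55635, π⊥ = 20+11·β' ≈ 15.44365 ∉ [-0.8, -0.2) ⇒ out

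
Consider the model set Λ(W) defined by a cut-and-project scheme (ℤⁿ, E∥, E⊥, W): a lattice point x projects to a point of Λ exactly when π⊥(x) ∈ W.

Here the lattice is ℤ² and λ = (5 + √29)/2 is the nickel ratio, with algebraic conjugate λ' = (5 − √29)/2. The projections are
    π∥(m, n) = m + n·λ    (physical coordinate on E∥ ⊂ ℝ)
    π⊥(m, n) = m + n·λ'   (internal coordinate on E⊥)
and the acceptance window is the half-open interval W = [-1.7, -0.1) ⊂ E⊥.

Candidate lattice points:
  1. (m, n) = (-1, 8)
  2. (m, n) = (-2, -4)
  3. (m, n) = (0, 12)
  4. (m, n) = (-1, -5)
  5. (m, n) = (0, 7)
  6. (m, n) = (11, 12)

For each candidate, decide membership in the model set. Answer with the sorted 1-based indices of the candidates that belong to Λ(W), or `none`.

λ' = (5−√29)/2 ≈ -0.192582.
[1] lift (-1,8): star map gives -2.540659; window check -1.7 ≤ -2.540659 < -0.1 is false → out
[2] lift (-2,-4): star map gives -1.229670; window check -1.7 ≤ -1.229670 < -0.1 is true → IN Λ
[3] lift (0,12): star map gives -2.310989; window check -1.7 ≤ -2.310989 < -0.1 is false → out
[4] lift (-1,-5): star map gives -0.037088; window check -1.7 ≤ -0.037088 < -0.1 is false → out
[5] lift (0,7): star map gives -1.348077; window check -1.7 ≤ -1.348077 < -0.1 is true → IN Λ
[6] lift (11,12): star map gives 8.689011; window check -1.7 ≤ 8.689011 < -0.1 is false → out

2, 5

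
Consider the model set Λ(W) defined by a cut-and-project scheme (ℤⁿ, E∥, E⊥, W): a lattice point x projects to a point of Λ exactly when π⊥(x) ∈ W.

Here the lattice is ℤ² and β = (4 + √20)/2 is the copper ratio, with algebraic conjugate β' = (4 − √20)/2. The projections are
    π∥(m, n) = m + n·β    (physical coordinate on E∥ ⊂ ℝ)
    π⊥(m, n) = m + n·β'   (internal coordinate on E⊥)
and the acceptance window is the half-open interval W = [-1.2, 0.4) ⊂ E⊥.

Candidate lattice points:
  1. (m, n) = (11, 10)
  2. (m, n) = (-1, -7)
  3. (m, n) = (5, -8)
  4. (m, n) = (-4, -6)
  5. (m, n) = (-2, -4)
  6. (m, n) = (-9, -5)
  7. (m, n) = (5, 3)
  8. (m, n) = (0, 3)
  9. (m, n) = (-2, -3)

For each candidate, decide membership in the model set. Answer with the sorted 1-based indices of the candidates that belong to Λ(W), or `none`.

5, 8

Numerically β ≈ 4.23607 and β' = −1/β ≈ -0.23607.
#1 (11,10): internal coord 11 + (10)·β' = +8.63932; +8.63932 ∉ [-1.2, 0.4) → out
#2 (-1,-7): internal coord -1 + (-7)·β' = +0.65248; +0.65248 ∉ [-1.2, 0.4) → out
#3 (5,-8): internal coord 5 + (-8)·β' = +6.88854; +6.88854 ∉ [-1.2, 0.4) → out
#4 (-4,-6): internal coord -4 + (-6)·β' = -2.58359; -2.58359 ∉ [-1.2, 0.4) → out
#5 (-2,-4): internal coord -2 + (-4)·β' = -1.05573; -1.05573 ∈ [-1.2, 0.4) → IN Λ
#6 (-9,-5): internal coord -9 + (-5)·β' = -7.81966; -7.81966 ∉ [-1.2, 0.4) → out
#7 (5,3): internal coord 5 + (3)·β' = +4.29180; +4.29180 ∉ [-1.2, 0.4) → out
#8 (0,3): internal coord 0 + (3)·β' = -0.70820; -0.70820 ∈ [-1.2, 0.4) → IN Λ
#9 (-2,-3): internal coord -2 + (-3)·β' = -1.29180; -1.29180 ∉ [-1.2, 0.4) → out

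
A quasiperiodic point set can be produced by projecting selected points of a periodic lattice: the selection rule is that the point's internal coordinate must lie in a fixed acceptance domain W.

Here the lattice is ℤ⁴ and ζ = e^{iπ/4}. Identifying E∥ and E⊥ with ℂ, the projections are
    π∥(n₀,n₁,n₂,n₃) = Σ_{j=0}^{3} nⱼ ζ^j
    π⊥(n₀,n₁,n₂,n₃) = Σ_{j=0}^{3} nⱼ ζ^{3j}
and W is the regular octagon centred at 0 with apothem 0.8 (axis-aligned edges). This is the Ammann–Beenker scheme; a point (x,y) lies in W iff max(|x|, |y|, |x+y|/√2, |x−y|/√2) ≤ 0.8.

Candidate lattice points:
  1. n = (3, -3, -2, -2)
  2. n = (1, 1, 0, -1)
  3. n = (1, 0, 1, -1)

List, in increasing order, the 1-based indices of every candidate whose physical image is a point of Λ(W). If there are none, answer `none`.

With ζ = e^{iπ/4} the internal vectors are ζ^0,ζ^3,ζ^6,ζ^9.
candidate 1: n = (3, -3, -2, -2) → π⊥ ≈ (+3.7071, -1.5355); max(|x|,|y|,|x±y|/√2) = 3.7071 > 0.8 ⇒ ∉ W
candidate 2: n = (1, 1, 0, -1) → π⊥ ≈ (-0.4142, +0.0000); max(|x|,|y|,|x±y|/√2) = 0.4142 ≤ 0.8 ⇒ ∈ W
candidate 3: n = (1, 0, 1, -1) → π⊥ ≈ (+0.2929, -1.7071); max(|x|,|y|,|x±y|/√2) = 1.7071 > 0.8 ⇒ ∉ W

2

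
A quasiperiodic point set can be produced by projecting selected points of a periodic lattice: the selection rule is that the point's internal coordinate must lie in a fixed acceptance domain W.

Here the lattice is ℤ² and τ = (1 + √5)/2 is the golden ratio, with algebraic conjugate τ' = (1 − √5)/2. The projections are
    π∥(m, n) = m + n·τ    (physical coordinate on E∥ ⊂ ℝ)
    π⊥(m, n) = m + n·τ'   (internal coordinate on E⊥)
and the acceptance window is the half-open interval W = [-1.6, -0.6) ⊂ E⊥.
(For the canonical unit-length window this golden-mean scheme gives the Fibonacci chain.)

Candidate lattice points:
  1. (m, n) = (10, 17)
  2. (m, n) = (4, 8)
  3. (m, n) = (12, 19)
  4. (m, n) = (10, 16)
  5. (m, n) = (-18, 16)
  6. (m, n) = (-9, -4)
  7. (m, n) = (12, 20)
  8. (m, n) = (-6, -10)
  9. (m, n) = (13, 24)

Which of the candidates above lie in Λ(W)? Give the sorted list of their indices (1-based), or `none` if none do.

τ' = (1−√5)/2 ≈ -0.618034.
#1 (10,17): internal coord 10 + (17)·τ' = -0.506578; -0.506578 ∉ [-1.6, -0.6) → out
#2 (4,8): internal coord 4 + (8)·τ' = -0.944272; -0.944272 ∈ [-1.6, -0.6) → IN Λ
#3 (12,19): internal coord 12 + (19)·τ' = +0.257354; +0.257354 ∉ [-1.6, -0.6) → out
#4 (10,16): internal coord 10 + (16)·τ' = +0.111456; +0.111456 ∉ [-1.6, -0.6) → out
#5 (-18,16): internal coord -18 + (16)·τ' = -27.888544; -27.888544 ∉ [-1.6, -0.6) → out
#6 (-9,-4): internal coord -9 + (-4)·τ' = -6.527864; -6.527864 ∉ [-1.6, -0.6) → out
#7 (12,20): internal coord 12 + (20)·τ' = -0.360680; -0.360680 ∉ [-1.6, -0.6) → out
#8 (-6,-10): internal coord -6 + (-10)·τ' = +0.180340; +0.180340 ∉ [-1.6, -0.6) → out
#9 (13,24): internal coord 13 + (24)·τ' = -1.832816; -1.832816 ∉ [-1.6, -0.6) → out

2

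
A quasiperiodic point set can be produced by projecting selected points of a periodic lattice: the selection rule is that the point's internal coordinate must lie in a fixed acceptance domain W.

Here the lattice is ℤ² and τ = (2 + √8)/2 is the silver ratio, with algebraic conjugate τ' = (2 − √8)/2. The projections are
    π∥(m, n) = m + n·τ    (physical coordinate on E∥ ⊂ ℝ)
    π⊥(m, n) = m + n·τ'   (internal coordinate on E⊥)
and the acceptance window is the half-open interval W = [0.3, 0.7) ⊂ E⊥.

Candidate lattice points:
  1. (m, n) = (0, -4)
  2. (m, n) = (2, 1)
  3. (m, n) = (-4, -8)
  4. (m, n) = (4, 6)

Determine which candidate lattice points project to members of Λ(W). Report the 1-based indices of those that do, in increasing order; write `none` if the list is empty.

none

τ' = (2−√8)/2 ≈ -0.41421.
[1] lift (0,-4): star map gives 1.65685; window check 0.3 ≤ 1.65685 < 0.7 is false → out
[2] lift (2,1): star map gives 1.58579; window check 0.3 ≤ 1.58579 < 0.7 is false → out
[3] lift (-4,-8): star map gives -0.68629; window check 0.3 ≤ -0.68629 < 0.7 is false → out
[4] lift (4,6): star map gives 1.51472; window check 0.3 ≤ 1.51472 < 0.7 is false → out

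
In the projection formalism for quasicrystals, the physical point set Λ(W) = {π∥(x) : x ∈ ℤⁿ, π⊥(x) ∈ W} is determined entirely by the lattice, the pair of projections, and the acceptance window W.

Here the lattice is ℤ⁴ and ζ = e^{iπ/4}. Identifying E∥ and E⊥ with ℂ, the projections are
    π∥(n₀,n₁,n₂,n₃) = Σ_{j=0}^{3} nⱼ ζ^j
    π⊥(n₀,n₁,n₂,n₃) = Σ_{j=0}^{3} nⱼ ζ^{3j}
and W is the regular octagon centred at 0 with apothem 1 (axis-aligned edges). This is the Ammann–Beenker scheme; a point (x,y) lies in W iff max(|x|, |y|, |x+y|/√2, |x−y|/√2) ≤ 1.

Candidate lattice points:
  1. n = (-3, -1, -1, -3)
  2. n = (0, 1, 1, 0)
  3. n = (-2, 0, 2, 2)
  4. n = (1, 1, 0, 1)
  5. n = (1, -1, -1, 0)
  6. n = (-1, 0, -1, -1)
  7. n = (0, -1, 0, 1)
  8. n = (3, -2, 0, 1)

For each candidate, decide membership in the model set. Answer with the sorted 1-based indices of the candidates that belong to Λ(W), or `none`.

Internal map: ζ^{3j} for j=0..3 gives (1,0), (−√2/2,√2/2), (0,−1), (√2/2,√2/2).
#1 (-3, -1, -1, -3): internal (-4.4142, -1.8284); octagon support 4.4142 vs apothem 1 → ∉ W
#2 (0, 1, 1, 0): internal (-0.7071, -0.2929); octagon support 0.7071 vs apothem 1 → ∈ W
#3 (-2, 0, 2, 2): internal (-0.5858, -0.5858); octagon support 0.8284 vs apothem 1 → ∈ W
#4 (1, 1, 0, 1): internal (1.0000, 1.4142); octagon support 1.7071 vs apothem 1 → ∉ W
#5 (1, -1, -1, 0): internal (1.7071, 0.2929); octagon support 1.7071 vs apothem 1 → ∉ W
#6 (-1, 0, -1, -1): internal (-1.7071, 0.2929); octagon support 1.7071 vs apothem 1 → ∉ W
#7 (0, -1, 0, 1): internal (1.4142, 0.0000); octagon support 1.4142 vs apothem 1 → ∉ W
#8 (3, -2, 0, 1): internal (5.1213, -0.7071); octagon support 5.1213 vs apothem 1 → ∉ W

2, 3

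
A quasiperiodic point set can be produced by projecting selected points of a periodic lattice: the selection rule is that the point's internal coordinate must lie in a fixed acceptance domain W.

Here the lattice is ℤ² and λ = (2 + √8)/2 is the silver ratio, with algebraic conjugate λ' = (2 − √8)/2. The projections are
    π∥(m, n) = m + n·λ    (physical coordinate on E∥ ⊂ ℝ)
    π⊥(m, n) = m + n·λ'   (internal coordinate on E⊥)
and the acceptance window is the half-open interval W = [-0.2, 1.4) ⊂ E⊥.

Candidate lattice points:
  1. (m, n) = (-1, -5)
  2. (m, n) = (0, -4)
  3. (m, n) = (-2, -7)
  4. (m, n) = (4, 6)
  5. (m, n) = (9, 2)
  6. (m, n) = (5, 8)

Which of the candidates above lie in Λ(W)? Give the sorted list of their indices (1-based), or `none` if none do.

1, 3

Numerically λ ≈ 2.414214 and λ' = −1/λ ≈ -0.414214.
#1 (-1,-5): internal coord -1 + (-5)·λ' = +1.071068; +1.071068 ∈ [-0.2, 1.4) → IN Λ
#2 (0,-4): internal coord 0 + (-4)·λ' = +1.656854; +1.656854 ∉ [-0.2, 1.4) → out
#3 (-2,-7): internal coord -2 + (-7)·λ' = +0.899495; +0.899495 ∈ [-0.2, 1.4) → IN Λ
#4 (4,6): internal coord 4 + (6)·λ' = +1.514719; +1.514719 ∉ [-0.2, 1.4) → out
#5 (9,2): internal coord 9 + (2)·λ' = +8.171573; +8.171573 ∉ [-0.2, 1.4) → out
#6 (5,8): internal coord 5 + (8)·λ' = +1.686292; +1.686292 ∉ [-0.2, 1.4) → out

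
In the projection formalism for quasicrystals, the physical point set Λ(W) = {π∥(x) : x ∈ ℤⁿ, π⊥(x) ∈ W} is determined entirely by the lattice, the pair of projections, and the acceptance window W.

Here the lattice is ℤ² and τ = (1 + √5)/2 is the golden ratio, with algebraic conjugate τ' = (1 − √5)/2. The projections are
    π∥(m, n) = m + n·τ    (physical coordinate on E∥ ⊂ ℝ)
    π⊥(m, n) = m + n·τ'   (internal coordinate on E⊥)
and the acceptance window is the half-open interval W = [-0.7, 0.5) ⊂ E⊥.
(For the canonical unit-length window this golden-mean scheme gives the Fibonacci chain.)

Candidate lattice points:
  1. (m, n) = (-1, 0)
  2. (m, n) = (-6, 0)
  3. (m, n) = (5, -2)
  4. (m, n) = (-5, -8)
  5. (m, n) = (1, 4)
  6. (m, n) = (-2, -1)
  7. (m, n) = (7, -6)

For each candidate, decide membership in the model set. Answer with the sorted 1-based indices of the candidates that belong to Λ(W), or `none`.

Compute τ' = (1−√5)/2 = -0.61803, so π⊥(m,n) = m -0.61803·n.
candidate 1: (m,n)=(-1,0) → π∥ = -1+0·τ ≈ -1.00000, π⊥ = -1+0·τ' ≈ -1.00000 ∉ [-0.7, 0.5) ⇒ out
candidate 2: (m,n)=(-6,0) → π∥ = -6+0·τ ≈ -6.00000, π⊥ = -6+0·τ' ≈ -6.00000 ∉ [-0.7, 0.5) ⇒ out
candidate 3: (m,n)=(5,-2) → π∥ = 5-2·τ ≈ 1.76393, π⊥ = 5-2·τ' ≈ 6.23607 ∉ [-0.7, 0.5) ⇒ out
candidate 4: (m,n)=(-5,-8) → π∥ = -5-8·τ ≈ -17.94427, π⊥ = -5-8·τ' ≈ -0.05573 ∈ [-0.7, 0.5) ⇒ IN Λ
candidate 5: (m,n)=(1,4) → π∥ = 1+4·τ ≈ 7.47214, π⊥ = 1+4·τ' ≈ -1.47214 ∉ [-0.7, 0.5) ⇒ out
candidate 6: (m,n)=(-2,-1) → π∥ = -2-1·τ ≈ -3.61803, π⊥ = -2-1·τ' ≈ -1.38197 ∉ [-0.7, 0.5) ⇒ out
candidate 7: (m,n)=(7,-6) → π∥ = 7-6·τ ≈ -2.70820, π⊥ = 7-6·τ' ≈ 10.70820 ∉ [-0.7, 0.5) ⇒ out

4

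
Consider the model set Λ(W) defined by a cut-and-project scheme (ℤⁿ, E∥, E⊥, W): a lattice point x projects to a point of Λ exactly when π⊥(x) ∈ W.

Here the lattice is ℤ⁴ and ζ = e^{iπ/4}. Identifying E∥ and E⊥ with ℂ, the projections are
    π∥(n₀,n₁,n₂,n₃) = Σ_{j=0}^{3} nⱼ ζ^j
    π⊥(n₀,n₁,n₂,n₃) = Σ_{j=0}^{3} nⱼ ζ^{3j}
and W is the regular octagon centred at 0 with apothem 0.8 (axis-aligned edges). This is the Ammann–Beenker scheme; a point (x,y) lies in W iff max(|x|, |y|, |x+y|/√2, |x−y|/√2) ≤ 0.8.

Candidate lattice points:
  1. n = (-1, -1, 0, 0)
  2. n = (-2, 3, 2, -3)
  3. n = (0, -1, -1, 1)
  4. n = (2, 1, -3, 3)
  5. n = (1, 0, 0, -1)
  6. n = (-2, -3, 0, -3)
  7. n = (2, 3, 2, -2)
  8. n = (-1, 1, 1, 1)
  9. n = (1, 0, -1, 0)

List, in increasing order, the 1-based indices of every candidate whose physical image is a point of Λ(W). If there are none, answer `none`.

π⊥(n) = n₀ + n₁ζ³ + n₂ζ⁶ + n₃ζ⁹ where ζ = e^{iπ/4}.
#1 (-1, -1, 0, 0): internal (-0.2929, -0.7071); octagon support 0.7071 vs apothem 0.8 → ∈ W
#2 (-2, 3, 2, -3): internal (-6.2426, -2.0000); octagon support 6.2426 vs apothem 0.8 → ∉ W
#3 (0, -1, -1, 1): internal (1.4142, 1.0000); octagon support 1.7071 vs apothem 0.8 → ∉ W
#4 (2, 1, -3, 3): internal (3.4142, 5.8284); octagon support 6.5355 vs apothem 0.8 → ∉ W
#5 (1, 0, 0, -1): internal (0.2929, -0.7071); octagon support 0.7071 vs apothem 0.8 → ∈ W
#6 (-2, -3, 0, -3): internal (-2.0000, -4.2426); octagon support 4.4142 vs apothem 0.8 → ∉ W
#7 (2, 3, 2, -2): internal (-1.5355, -1.2929); octagon support 2.0000 vs apothem 0.8 → ∉ W
#8 (-1, 1, 1, 1): internal (-1.0000, 0.4142); octagon support 1.0000 vs apothem 0.8 → ∉ W
#9 (1, 0, -1, 0): internal (1.0000, 1.0000); octagon support 1.4142 vs apothem 0.8 → ∉ W

1, 5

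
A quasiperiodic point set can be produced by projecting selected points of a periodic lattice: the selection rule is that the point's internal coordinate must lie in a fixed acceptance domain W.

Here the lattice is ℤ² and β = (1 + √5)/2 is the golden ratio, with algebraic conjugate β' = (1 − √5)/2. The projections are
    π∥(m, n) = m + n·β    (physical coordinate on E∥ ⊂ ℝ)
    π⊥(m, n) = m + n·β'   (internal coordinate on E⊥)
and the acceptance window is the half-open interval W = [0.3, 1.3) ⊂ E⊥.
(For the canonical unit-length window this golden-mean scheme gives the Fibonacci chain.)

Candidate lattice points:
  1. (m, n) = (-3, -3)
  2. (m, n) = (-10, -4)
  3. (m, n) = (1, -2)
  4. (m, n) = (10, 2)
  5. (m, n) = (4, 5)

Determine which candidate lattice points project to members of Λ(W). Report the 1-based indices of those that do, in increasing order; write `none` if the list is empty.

Compute β' = (1−√5)/2 = -0.6180, so π⊥(m,n) = m -0.6180·n.
candidate 1: (m,n)=(-3,-3) → π∥ = -3-3·β ≈ -7.8541, π⊥ = -3-3·β' ≈ -1.1459 ∉ [0.3, 1.3) ⇒ out
candidate 2: (m,n)=(-10,-4) → π∥ = -10-4·β ≈ -16.4721, π⊥ = -10-4·β' ≈ -7.5279 ∉ [0.3, 1.3) ⇒ out
candidate 3: (m,n)=(1,-2) → π∥ = 1-2·β ≈ -2.2361, π⊥ = 1-2·β' ≈ 2.2361 ∉ [0.3, 1.3) ⇒ out
candidate 4: (m,n)=(10,2) → π∥ = 10+2·β ≈ 13.2361, π⊥ = 10+2·β' ≈ 8.7639 ∉ [0.3, 1.3) ⇒ out
candidate 5: (m,n)=(4,5) → π∥ = 4+5·β ≈ 12.0902, π⊥ = 4+5·β' ≈ 0.9098 ∈ [0.3, 1.3) ⇒ IN Λ

5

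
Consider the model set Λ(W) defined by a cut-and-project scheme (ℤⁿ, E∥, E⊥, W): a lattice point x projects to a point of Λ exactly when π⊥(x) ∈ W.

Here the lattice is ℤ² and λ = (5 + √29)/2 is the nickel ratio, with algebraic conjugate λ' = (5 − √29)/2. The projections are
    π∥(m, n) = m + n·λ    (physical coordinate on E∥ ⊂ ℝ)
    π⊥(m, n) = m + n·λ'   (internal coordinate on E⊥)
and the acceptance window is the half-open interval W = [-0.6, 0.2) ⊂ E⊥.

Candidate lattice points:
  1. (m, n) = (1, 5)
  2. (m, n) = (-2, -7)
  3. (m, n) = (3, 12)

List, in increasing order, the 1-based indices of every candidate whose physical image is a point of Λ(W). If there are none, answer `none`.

1

λ' = (5−√29)/2 ≈ -0.192582.
candidate 1: (m,n)=(1,5) → π∥ = 1+5·λ ≈ 26.962912, π⊥ = 1+5·λ' ≈ 0.037088 ∈ [-0.6, 0.2) ⇒ IN Λ
candidate 2: (m,n)=(-2,-7) → π∥ = -2-7·λ ≈ -38.348077, π⊥ = -2-7·λ' ≈ -0.651923 ∉ [-0.6, 0.2) ⇒ out
candidate 3: (m,n)=(3,12) → π∥ = 3+12·λ ≈ 65.310989, π⊥ = 3+12·λ' ≈ 0.689011 ∉ [-0.6, 0.2) ⇒ out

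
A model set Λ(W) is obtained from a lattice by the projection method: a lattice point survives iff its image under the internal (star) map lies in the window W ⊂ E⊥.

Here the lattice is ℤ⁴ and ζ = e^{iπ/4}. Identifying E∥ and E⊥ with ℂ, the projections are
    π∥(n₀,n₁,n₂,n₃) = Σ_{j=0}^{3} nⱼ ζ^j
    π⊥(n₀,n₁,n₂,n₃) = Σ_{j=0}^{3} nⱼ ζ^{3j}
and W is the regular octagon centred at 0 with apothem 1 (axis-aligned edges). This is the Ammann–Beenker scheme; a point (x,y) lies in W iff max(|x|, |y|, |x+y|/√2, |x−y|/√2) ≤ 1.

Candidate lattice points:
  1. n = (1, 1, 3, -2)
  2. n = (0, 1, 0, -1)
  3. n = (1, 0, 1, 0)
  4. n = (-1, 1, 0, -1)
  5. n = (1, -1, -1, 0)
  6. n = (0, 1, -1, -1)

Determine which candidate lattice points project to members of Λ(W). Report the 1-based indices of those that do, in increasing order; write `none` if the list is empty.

With ζ = e^{iπ/4} the internal vectors are ζ^0,ζ^3,ζ^6,ζ^9.
candidate 1: n = (1, 1, 3, -2) → π⊥ ≈ (-1.12132, -3.70711); max(|x|,|y|,|x±y|/√2) = 3.70711 > 1 ⇒ ∉ W
candidate 2: n = (0, 1, 0, -1) → π⊥ ≈ (-1.41421, +0.00000); max(|x|,|y|,|x±y|/√2) = 1.41421 > 1 ⇒ ∉ W
candidate 3: n = (1, 0, 1, 0) → π⊥ ≈ (+1.00000, -1.00000); max(|x|,|y|,|x±y|/√2) = 1.41421 > 1 ⇒ ∉ W
candidate 4: n = (-1, 1, 0, -1) → π⊥ ≈ (-2.41421, +0.00000); max(|x|,|y|,|x±y|/√2) = 2.41421 > 1 ⇒ ∉ W
candidate 5: n = (1, -1, -1, 0) → π⊥ ≈ (+1.70711, +0.29289); max(|x|,|y|,|x±y|/√2) = 1.70711 > 1 ⇒ ∉ W
candidate 6: n = (0, 1, -1, -1) → π⊥ ≈ (-1.41421, +1.00000); max(|x|,|y|,|x±y|/√2) = 1.70711 > 1 ⇒ ∉ W

none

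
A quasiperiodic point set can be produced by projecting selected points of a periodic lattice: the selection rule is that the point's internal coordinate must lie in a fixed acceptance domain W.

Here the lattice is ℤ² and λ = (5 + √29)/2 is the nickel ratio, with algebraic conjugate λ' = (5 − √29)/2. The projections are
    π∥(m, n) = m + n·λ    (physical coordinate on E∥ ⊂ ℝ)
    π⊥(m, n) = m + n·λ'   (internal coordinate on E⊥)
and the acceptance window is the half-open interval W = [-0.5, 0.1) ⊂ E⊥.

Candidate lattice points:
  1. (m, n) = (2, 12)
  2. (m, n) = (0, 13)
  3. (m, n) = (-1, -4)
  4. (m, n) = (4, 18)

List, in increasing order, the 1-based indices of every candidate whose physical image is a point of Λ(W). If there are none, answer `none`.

1, 3

λ' = (5−√29)/2 ≈ -0.19258.
candidate 1: (m,n)=(2,12) → π∥ = 2+12·λ ≈ 64.31099, π⊥ = 2+12·λ' ≈ -0.31099 ∈ [-0.5, 0.1) ⇒ IN Λ
candidate 2: (m,n)=(0,13) → π∥ = 0+13·λ ≈ 67.50357, π⊥ = 0+13·λ' ≈ -2.50357 ∉ [-0.5, 0.1) ⇒ out
candidate 3: (m,n)=(-1,-4) → π∥ = -1-4·λ ≈ -21.77033, π⊥ = -1-4·λ' ≈ -0.22967 ∈ [-0.5, 0.1) ⇒ IN Λ
candidate 4: (m,n)=(4,18) → π∥ = 4+18·λ ≈ 97.46648, π⊥ = 4+18·λ' ≈ 0.53352 ∉ [-0.5, 0.1) ⇒ out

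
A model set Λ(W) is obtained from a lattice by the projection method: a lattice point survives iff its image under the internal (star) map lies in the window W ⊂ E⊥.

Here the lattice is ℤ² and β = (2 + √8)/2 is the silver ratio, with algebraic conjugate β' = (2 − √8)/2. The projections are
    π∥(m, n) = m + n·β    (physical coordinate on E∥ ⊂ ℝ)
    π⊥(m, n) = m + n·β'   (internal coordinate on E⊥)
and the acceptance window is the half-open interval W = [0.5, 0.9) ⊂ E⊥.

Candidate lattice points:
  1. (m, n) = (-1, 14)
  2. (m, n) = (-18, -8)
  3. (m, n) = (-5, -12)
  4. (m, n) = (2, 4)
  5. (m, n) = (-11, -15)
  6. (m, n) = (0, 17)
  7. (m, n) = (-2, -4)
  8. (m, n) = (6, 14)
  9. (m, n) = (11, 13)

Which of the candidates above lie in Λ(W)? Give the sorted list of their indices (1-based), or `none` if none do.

Numerically β ≈ 2.4142 and β' = −1/β ≈ -0.4142.
[1] lift (-1,14): star map gives -6.7990; window check 0.5 ≤ -6.7990 < 0.9 is false → out
[2] lift (-18,-8): star map gives -14.6863; window check 0.5 ≤ -14.6863 < 0.9 is false → out
[3] lift (-5,-12): star map gives -0.0294; window check 0.5 ≤ -0.0294 < 0.9 is false → out
[4] lift (2,4): star map gives 0.3431; window check 0.5 ≤ 0.3431 < 0.9 is false → out
[5] lift (-11,-15): star map gives -4.7868; window check 0.5 ≤ -4.7868 < 0.9 is false → out
[6] lift (0,17): star map gives -7.0416; window check 0.5 ≤ -7.0416 < 0.9 is false → out
[7] lift (-2,-4): star map gives -0.3431; window check 0.5 ≤ -0.3431 < 0.9 is false → out
[8] lift (6,14): star map gives 0.2010; window check 0.5 ≤ 0.2010 < 0.9 is false → out
[9] lift (11,13): star map gives 5.6152; window check 0.5 ≤ 5.6152 < 0.9 is false → out

none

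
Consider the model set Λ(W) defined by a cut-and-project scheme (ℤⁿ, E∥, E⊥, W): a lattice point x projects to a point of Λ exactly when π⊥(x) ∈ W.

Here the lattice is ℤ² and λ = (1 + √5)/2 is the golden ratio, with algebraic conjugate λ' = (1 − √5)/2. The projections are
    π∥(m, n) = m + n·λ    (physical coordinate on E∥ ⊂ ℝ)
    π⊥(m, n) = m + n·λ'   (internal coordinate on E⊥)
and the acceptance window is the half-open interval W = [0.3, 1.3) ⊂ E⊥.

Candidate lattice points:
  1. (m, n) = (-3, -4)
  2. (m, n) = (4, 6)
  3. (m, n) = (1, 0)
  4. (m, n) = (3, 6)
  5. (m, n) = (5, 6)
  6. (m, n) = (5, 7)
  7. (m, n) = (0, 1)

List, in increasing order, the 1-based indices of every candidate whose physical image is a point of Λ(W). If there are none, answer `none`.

3, 5, 6

Numerically λ ≈ 1.61803 and λ' = −1/λ ≈ -0.61803.
candidate 1: (m,n)=(-3,-4) → π∥ = -3-4·λ ≈ -9.47214, π⊥ = -3-4·λ' ≈ -0.52786 ∉ [0.3, 1.3) ⇒ out
candidate 2: (m,n)=(4,6) → π∥ = 4+6·λ ≈ 13.70820, π⊥ = 4+6·λ' ≈ 0.29180 ∉ [0.3, 1.3) ⇒ out
candidate 3: (m,n)=(1,0) → π∥ = 1+0·λ ≈ 1.00000, π⊥ = 1+0·λ' ≈ 1.00000 ∈ [0.3, 1.3) ⇒ IN Λ
candidate 4: (m,n)=(3,6) → π∥ = 3+6·λ ≈ 12.70820, π⊥ = 3+6·λ' ≈ -0.70820 ∉ [0.3, 1.3) ⇒ out
candidate 5: (m,n)=(5,6) → π∥ = 5+6·λ ≈ 14.70820, π⊥ = 5+6·λ' ≈ 1.29180 ∈ [0.3, 1.3) ⇒ IN Λ
candidate 6: (m,n)=(5,7) → π∥ = 5+7·λ ≈ 16.32624, π⊥ = 5+7·λ' ≈ 0.67376 ∈ [0.3, 1.3) ⇒ IN Λ
candidate 7: (m,n)=(0,1) → π∥ = 0+1·λ ≈ 1.61803, π⊥ = 0+1·λ' ≈ -0.61803 ∉ [0.3, 1.3) ⇒ out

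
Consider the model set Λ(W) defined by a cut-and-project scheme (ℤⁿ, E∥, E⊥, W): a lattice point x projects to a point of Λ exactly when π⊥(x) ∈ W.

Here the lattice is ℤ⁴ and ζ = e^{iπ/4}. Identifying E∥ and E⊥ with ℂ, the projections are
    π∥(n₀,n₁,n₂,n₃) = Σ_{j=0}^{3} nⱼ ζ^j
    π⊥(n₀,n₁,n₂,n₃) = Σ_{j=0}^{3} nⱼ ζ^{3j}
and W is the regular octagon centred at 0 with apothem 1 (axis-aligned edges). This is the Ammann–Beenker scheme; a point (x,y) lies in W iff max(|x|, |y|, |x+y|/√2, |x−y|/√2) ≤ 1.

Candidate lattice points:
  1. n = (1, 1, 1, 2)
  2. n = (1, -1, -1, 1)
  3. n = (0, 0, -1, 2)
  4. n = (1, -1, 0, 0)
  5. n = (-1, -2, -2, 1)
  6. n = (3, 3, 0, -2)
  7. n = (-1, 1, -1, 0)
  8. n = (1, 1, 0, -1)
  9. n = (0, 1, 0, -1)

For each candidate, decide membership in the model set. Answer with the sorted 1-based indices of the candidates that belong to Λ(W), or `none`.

π⊥(n) = n₀ + n₁ζ³ + n₂ζ⁶ + n₃ζ⁹ where ζ = e^{iπ/4}.
candidate 1: n = (1, 1, 1, 2) → π⊥ ≈ (+1.7071, +1.1213); max(|x|,|y|,|x±y|/√2) = 2.0000 > 1 ⇒ ∉ W
candidate 2: n = (1, -1, -1, 1) → π⊥ ≈ (+2.4142, +1.0000); max(|x|,|y|,|x±y|/√2) = 2.4142 > 1 ⇒ ∉ W
candidate 3: n = (0, 0, -1, 2) → π⊥ ≈ (+1.4142, +2.4142); max(|x|,|y|,|x±y|/√2) = 2.7071 > 1 ⇒ ∉ W
candidate 4: n = (1, -1, 0, 0) → π⊥ ≈ (+1.7071, -0.7071); max(|x|,|y|,|x±y|/√2) = 1.7071 > 1 ⇒ ∉ W
candidate 5: n = (-1, -2, -2, 1) → π⊥ ≈ (+1.1213, +1.2929); max(|x|,|y|,|x±y|/√2) = 1.7071 > 1 ⇒ ∉ W
candidate 6: n = (3, 3, 0, -2) → π⊥ ≈ (-0.5355, +0.7071); max(|x|,|y|,|x±y|/√2) = 0.8787 ≤ 1 ⇒ ∈ W
candidate 7: n = (-1, 1, -1, 0) → π⊥ ≈ (-1.7071, +1.7071); max(|x|,|y|,|x±y|/√2) = 2.4142 > 1 ⇒ ∉ W
candidate 8: n = (1, 1, 0, -1) → π⊥ ≈ (-0.4142, +0.0000); max(|x|,|y|,|x±y|/√2) = 0.4142 ≤ 1 ⇒ ∈ W
candidate 9: n = (0, 1, 0, -1) → π⊥ ≈ (-1.4142, +0.0000); max(|x|,|y|,|x±y|/√2) = 1.4142 > 1 ⇒ ∉ W

6, 8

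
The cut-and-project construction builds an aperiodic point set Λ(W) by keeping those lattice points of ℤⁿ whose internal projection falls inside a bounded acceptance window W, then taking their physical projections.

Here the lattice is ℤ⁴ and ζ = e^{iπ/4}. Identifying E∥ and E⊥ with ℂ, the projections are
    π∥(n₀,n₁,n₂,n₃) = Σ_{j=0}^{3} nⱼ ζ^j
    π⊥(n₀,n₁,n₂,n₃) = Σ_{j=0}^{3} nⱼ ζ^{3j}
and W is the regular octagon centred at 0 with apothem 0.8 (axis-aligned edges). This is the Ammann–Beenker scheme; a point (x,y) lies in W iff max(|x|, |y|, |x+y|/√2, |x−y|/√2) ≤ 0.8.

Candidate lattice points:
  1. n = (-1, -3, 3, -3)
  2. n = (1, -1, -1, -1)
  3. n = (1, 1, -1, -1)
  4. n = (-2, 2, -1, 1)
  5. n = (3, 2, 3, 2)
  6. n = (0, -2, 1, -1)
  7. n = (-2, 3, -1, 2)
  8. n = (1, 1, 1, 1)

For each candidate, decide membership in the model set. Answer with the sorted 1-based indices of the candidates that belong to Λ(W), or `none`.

π⊥(n) = n₀ + n₁ζ³ + n₂ζ⁶ + n₃ζ⁹ where ζ = e^{iπ/4}.
#1 (-1, -3, 3, -3): internal (-1.00000, -7.24264); octagon support 7.24264 vs apothem 0.8 → ∉ W
#2 (1, -1, -1, -1): internal (1.00000, -0.41421); octagon support 1.00000 vs apothem 0.8 → ∉ W
#3 (1, 1, -1, -1): internal (-0.41421, 1.00000); octagon support 1.00000 vs apothem 0.8 → ∉ W
#4 (-2, 2, -1, 1): internal (-2.70711, 3.12132); octagon support 4.12132 vs apothem 0.8 → ∉ W
#5 (3, 2, 3, 2): internal (3.00000, -0.17157); octagon support 3.00000 vs apothem 0.8 → ∉ W
#6 (0, -2, 1, -1): internal (0.70711, -3.12132); octagon support 3.12132 vs apothem 0.8 → ∉ W
#7 (-2, 3, -1, 2): internal (-2.70711, 4.53553); octagon support 5.12132 vs apothem 0.8 → ∉ W
#8 (1, 1, 1, 1): internal (1.00000, 0.41421); octagon support 1.00000 vs apothem 0.8 → ∉ W

none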